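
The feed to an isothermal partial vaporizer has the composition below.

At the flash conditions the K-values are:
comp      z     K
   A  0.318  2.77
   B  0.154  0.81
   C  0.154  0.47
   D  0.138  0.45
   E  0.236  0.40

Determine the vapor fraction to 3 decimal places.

ψ = 0.265

Rachford–Rice: g(ψ) = Σ zᵢ(Kᵢ−1)/(1+ψ(Kᵢ−1)) = 0.
g(0) = ΣzᵢKᵢ − 1 = 0.234 and g(1) = 1 − Σzᵢ/Kᵢ = -0.529, so a root lies in (0, 1).
Newton iteration, ψ⁰ = 0.5:
  ψ = 0.500: g = -0.1518, g' = -0.620 → ψ = 0.255
  ψ = 0.255: g = 0.0071, g' = -0.712 → ψ = 0.265
Converged at ψ = 0.265.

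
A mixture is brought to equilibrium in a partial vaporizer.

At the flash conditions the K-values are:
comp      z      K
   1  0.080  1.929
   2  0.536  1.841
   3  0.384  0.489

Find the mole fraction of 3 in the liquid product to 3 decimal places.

Rachford–Rice: g(V/F) = Σ zᵢ(Kᵢ−1)/(1+V/F(Kᵢ−1)) = 0.
Check two-phase: ΣzᵢKᵢ = 1.329 > 1 and Σzᵢ/Kᵢ = 1.118 > 1, so g(0) = 0.329 > 0 and g(1) = -0.118 < 0.
Newton iteration, V/F⁰ = 0.5:
  V/F = 0.500: g = 0.1045, g' = -0.401 → V/F = 0.761
  V/F = 0.761: g = -0.0025, g' = -0.433 → V/F = 0.755
Converged at V/F = 0.755.
Compositions from xᵢ = zᵢ/(1+V/F(Kᵢ−1)), yᵢ = Kᵢxᵢ:
  1: x = 0.047, y = 0.091
  2: x = 0.328, y = 0.604
  3: x = 0.625, y = 0.306

x_3 = 0.625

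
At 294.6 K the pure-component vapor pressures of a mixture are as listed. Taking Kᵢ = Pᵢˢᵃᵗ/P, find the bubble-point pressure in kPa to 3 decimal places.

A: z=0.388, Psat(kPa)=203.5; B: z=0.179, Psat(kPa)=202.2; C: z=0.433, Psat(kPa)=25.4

At the bubble point ψ → 0, so ΣzᵢKᵢ = 1 with Kᵢ = Pᵢˢᵃᵗ/P ⇒ P = ΣzᵢPᵢˢᵃᵗ.
P = 0.388·203.5 + 0.179·202.2 + 0.433·25.4 = 126.150 kPa

Pbub = 126.150 kPa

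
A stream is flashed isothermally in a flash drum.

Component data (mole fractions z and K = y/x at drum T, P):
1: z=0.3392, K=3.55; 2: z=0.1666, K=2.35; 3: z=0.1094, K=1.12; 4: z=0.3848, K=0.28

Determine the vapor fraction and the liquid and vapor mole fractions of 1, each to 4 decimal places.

Rachford–Rice: g(ψ) = Σ zᵢ(Kᵢ−1)/(1+ψ(Kᵢ−1)) = 0.
Feasibility: ΣzᵢKᵢ = 1.8259, Σzᵢ/Kᵢ = 1.6384 — both > 1, two phases present.
Iterate (Newton) starting at ψ = 0.5:
  ψ = 0.5000: g = 0.09396, g' = -1.0228 → ψ = 0.5919
  ψ = 0.5919: g = -0.00082, g' = -1.0512 → ψ = 0.5911
Converged at ψ = 0.5911.
Compositions from xᵢ = zᵢ/(1+ψ(Kᵢ−1)), yᵢ = Kᵢxᵢ:
  1: x = 0.1353, y = 0.4803
  2: x = 0.0927, y = 0.2178
  3: x = 0.1022, y = 0.1144
  4: x = 0.6699, y = 0.1876

ψ = 0.5911, x_1 = 0.1353, y_1 = 0.4803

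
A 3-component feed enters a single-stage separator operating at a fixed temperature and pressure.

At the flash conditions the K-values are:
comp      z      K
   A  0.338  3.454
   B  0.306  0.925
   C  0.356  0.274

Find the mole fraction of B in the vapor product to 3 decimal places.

Material balance + equilibrium reduce to Σ zᵢ(Kᵢ−1)/(1+ψ(Kᵢ−1)) = 0.
g(0) = ΣzᵢKᵢ − 1 = 0.548 and g(1) = 1 − Σzᵢ/Kᵢ = -0.728, so a root lies in (0, 1).
Newton–Raphson from ψ = 0.5:
  ψ = 0.500: g = -0.0571, g' = -0.875 → ψ = 0.435
Converged at ψ = 0.435.
Compositions from xᵢ = zᵢ/(1+ψ(Kᵢ−1)), yᵢ = Kᵢxᵢ:
  A: x = 0.164, y = 0.565
  B: x = 0.316, y = 0.293
  C: x = 0.520, y = 0.143

y_B = 0.293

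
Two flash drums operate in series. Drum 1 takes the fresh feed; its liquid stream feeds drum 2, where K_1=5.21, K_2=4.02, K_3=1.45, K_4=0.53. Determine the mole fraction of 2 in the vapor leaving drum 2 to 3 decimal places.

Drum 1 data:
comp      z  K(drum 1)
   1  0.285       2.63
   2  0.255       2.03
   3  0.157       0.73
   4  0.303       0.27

Drum 1:
Material balance + equilibrium reduce to Σ zᵢ(Kᵢ−1)/(1+ψ₁(Kᵢ−1)) = 0.
g(0) = ΣzᵢKᵢ − 1 = 0.464 and g(1) = 1 − Σzᵢ/Kᵢ = -0.571, so a root lies in (0, 1).
Newton iteration, ψ₁⁰ = 0.5:
  ψ₁ = 0.500: g = 0.0320, g' = -0.763 → ψ₁ = 0.542
  ψ₁ = 0.542: g = -0.0004, g' = -0.783 → ψ₁ = 0.541
Converged at ψ₁ = 0.541.
Drum-1 compositions:
  1: x = 0.151, y = 0.398
  2: x = 0.164, y = 0.332
  3: x = 0.184, y = 0.134
  4: x = 0.501, y = 0.135
Drum-2 feed = drum-1 liquid: z₂ = (0.1514, 0.1637, 0.1839, 0.5010).
Drum 2:
Rachford–Rice: g(ψ₂) = Σ zᵢ(Kᵢ−1)/(1+ψ₂(Kᵢ−1)) = 0.
Feasibility: ΣzᵢKᵢ = 1.979, Σzᵢ/Kᵢ = 1.142 — both > 1, two phases present.
Newton iteration, ψ₂⁰ = 0.31:
  ψ₂ = 0.310: g = 0.3288, g' = -1.084 → ψ₂ = 0.613
  ψ₂ = 0.613: g = 0.0852, g' = -0.634 → ψ₂ = 0.748
  ψ₂ = 0.748: g = 0.0042, g' = -0.581 → ψ₂ = 0.755
Converged at ψ₂ = 0.755.
  1: x = 0.036, y = 0.189
  2: x = 0.050, y = 0.201
  3: x = 0.137, y = 0.199
  4: x = 0.777, y = 0.412

y_2 (drum 2) = 0.201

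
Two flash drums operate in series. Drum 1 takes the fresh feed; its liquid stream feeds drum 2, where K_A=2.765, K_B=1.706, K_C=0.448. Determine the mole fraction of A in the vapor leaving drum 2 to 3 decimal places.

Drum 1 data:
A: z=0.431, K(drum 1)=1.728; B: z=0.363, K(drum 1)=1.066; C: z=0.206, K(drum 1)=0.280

y_A (drum 2) = 0.334

Drum 1:
Newton–Raphson from ψ₁ = 0.5:
  ψ₁ = 0.500: g = 0.0215, g' = -0.385 → ψ₁ = 0.556
  ψ₁ = 0.556: g = -0.0008, g' = -0.414 → ψ₁ = 0.554
Converged at ψ₁ = 0.554.
Drum-1 compositions:
  A: x = 0.307, y = 0.531
  B: x = 0.350, y = 0.373
  C: x = 0.343, y = 0.096
Drum-2 feed = drum-1 liquid: z₂ = (0.3071, 0.3502, 0.3427).
Drum 2:
Rachford–Rice: g(ψ₂) = Σ zᵢ(Kᵢ−1)/(1+ψ₂(Kᵢ−1)) = 0.
Check two-phase: ΣzᵢKᵢ = 1.600 > 1 and Σzᵢ/Kᵢ = 1.081 > 1, so g(0) = 0.600 > 0 and g(1) = -0.081 < 0.
Iterate (Newton) starting at ψ₂ = 0.58:
  ψ₂ = 0.580: g = 0.1651, g' = -0.547 → ψ₂ = 0.882
  ψ₂ = 0.882: g = -0.0039, g' = -0.609 → ψ₂ = 0.875
Converged at ψ₂ = 0.875.
  A: x = 0.121, y = 0.334
  B: x = 0.216, y = 0.369
  C: x = 0.663, y = 0.297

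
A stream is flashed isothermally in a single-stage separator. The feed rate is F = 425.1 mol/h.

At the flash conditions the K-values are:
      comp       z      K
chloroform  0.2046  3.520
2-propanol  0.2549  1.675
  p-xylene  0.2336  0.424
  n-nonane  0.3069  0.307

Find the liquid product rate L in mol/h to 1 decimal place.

Rachford–Rice: g(ψ) = Σ zᵢ(Kᵢ−1)/(1+ψ(Kᵢ−1)) = 0.
g(0) = ΣzᵢKᵢ − 1 = 0.3404 and g(1) = 1 − Σzᵢ/Kᵢ = -0.7609, so a root lies in (0, 1).
Newton iteration, ψ⁰ = 0.51:
  ψ = 0.5100: g = -0.16584, g' = -0.8210 → ψ = 0.3080
  ψ = 0.3080: g = -0.00125, g' = -0.8442 → ψ = 0.3065
Converged at ψ = 0.3065.
Then V = ψ·F = 0.3065·425.1 = 130.3 mol/h and L = F − V = 294.8 mol/h.

L = 294.8 mol/h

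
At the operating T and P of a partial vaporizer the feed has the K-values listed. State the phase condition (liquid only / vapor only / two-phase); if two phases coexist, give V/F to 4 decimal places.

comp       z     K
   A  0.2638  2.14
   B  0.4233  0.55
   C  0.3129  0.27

ΣzᵢKᵢ = 0.8818; Σzᵢ/Kᵢ = 2.0518.
Since ΣzᵢKᵢ < 1 the mixture is below its bubble point — single liquid phase.

liquid only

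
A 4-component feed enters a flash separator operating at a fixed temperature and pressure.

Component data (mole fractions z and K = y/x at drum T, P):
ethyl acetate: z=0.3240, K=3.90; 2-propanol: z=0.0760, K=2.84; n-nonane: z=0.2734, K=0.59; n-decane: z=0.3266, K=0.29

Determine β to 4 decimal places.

Iterate (Newton) starting at β = 0.5:
  β = 0.5000: g = -0.04417, g' = -0.9922 → β = 0.4555
  β = 0.4555: g = 0.00037, g' = -1.0111 → β = 0.4558
Converged at β = 0.4558.

β = 0.4558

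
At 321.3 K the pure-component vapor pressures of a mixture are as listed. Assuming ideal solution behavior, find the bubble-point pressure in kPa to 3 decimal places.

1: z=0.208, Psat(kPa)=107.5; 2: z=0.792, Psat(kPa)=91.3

Pbub = 94.670 kPa

At the bubble point ψ → 0, so ΣzᵢKᵢ = 1 with Kᵢ = Pᵢˢᵃᵗ/P ⇒ P = ΣzᵢPᵢˢᵃᵗ.
P = 0.208·107.5 + 0.792·91.3 = 94.670 kPa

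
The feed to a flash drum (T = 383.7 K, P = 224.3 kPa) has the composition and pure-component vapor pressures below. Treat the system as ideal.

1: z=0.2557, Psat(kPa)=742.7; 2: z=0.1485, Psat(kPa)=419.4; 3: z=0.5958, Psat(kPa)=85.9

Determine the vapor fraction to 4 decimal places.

Raoult's law: Kᵢ = Pᵢˢᵃᵗ/P = Pᵢˢᵃᵗ/224.3.
  K_1 = 742.7/224.3 = 3.311190, K_2 = 419.4/224.3 = 1.869817, K_3 = 85.9/224.3 = 0.382969
Newton–Raphson from ψ = 0.61:
  ψ = 0.6100: g = -0.25989, g' = -0.8664 → ψ = 0.3101
  ψ = 0.3101: g = -0.00860, g' = -0.8801 → ψ = 0.3003
Converged at ψ = 0.3003.

ψ = 0.3003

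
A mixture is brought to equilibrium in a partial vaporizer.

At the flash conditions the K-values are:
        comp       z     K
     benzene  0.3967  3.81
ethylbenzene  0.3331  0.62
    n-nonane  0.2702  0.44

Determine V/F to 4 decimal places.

Material balance + equilibrium reduce to Σ zᵢ(Kᵢ−1)/(1+V/F(Kᵢ−1)) = 0.
g(0) = ΣzᵢKᵢ − 1 = 0.8368 and g(1) = 1 − Σzᵢ/Kᵢ = -0.2555, so a root lies in (0, 1).
Newton iteration, V/F⁰ = 0.5:
  V/F = 0.5000: g = 0.09708, g' = -0.7783 → V/F = 0.6247
  V/F = 0.6247: g = 0.00583, g' = -0.6957 → V/F = 0.6331
Converged at V/F = 0.6331.

V/F = 0.6331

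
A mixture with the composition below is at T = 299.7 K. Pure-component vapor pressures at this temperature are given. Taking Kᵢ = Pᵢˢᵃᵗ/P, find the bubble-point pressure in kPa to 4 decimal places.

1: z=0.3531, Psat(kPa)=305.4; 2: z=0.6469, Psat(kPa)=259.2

At the bubble point ψ → 0, so ΣzᵢKᵢ = 1 with Kᵢ = Pᵢˢᵃᵗ/P ⇒ P = ΣzᵢPᵢˢᵃᵗ.
P = 0.3531·305.4 + 0.6469·259.2 = 275.5132 kPa

Pbub = 275.5132 kPa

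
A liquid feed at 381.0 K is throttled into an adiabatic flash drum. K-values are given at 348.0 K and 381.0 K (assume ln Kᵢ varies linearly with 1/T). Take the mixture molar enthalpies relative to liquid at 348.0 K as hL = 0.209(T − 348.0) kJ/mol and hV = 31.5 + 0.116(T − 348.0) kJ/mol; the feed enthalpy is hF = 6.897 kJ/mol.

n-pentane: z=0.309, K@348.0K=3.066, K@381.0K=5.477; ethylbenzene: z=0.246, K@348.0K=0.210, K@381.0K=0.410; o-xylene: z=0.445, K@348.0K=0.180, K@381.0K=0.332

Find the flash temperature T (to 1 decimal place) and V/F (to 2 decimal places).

T = 358.7 K, V/F = 0.15

Adiabatic flash: solve Rachford–Rice at each trial T, then check hF = ψ·hV(T) + (1−ψ)·hL(T).
  T = 348.0 K: K = (3.066, 0.210, 0.180), RR gives ψ = 0.047, H_out = 1.491 kJ/mol
  T = 381.0 K: K = (5.477, 0.410, 0.332), RR gives ψ = 0.328, H_out = 16.218 kJ/mol
  T = 364.5 K: K = (4.152, 0.298, 0.248), RR gives ψ = 0.201, H_out = 9.486 kJ/mol
  T = 356.2 K: K = (3.577, 0.251, 0.212), RR gives ψ = 0.131, H_out = 5.738 kJ/mol
  T = 360.4 K: K = (3.861, 0.274, 0.230), RR gives ψ = 0.168, H_out = 7.686 kJ/mol
  T = 358.3 K: K = (3.717, 0.262, 0.221), RR gives ψ = 0.150, H_out = 6.727 kJ/mol
Linear interpolation between T = 358.3 (H_out = 6.727) and T = 360.4 (H_out = 7.686) on hF = 6.897 gives T ≈ 358.7 K, at which ψ = 0.15.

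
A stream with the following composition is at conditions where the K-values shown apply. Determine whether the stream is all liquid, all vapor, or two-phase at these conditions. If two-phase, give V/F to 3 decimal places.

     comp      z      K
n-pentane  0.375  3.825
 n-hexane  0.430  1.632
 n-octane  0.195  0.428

all vapor

ΣzᵢKᵢ = 2.220; Σzᵢ/Kᵢ = 0.817.
Since Σzᵢ/Kᵢ < 1 the mixture is above its dew point — single vapor phase.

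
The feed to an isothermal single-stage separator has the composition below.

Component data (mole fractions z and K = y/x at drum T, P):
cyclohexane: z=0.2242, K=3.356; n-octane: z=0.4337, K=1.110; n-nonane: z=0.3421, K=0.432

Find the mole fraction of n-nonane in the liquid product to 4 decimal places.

Newton iteration, β⁰ = 0.59:
  β = 0.5900: g = -0.02645, g' = -0.4722 → β = 0.5340
  β = 0.5340: g = 0.00008, g' = -0.4761 → β = 0.5341
Converged at β = 0.5341.
Compositions from xᵢ = zᵢ/(1+β(Kᵢ−1)), yᵢ = Kᵢxᵢ:
  cyclohexane: x = 0.0993, y = 0.3332
  n-octane: x = 0.4096, y = 0.4547
  n-nonane: x = 0.4911, y = 0.2122

x_n-nonane = 0.4911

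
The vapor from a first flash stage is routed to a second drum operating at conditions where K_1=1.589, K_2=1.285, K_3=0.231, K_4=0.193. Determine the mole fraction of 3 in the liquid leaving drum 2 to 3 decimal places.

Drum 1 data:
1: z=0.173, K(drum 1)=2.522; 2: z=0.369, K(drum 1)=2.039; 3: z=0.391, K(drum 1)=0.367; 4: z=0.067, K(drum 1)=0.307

x_3 (drum 2) = 0.286

Drum 1:
Newton iteration, ψ₁⁰ = 0.67:
  ψ₁ = 0.670: g = -0.1600, g' = -0.821 → ψ₁ = 0.475
  ψ₁ = 0.475: g = -0.0137, g' = -0.705 → ψ₁ = 0.456
Converged at ψ₁ = 0.456.
Drum-1 compositions:
  1: x = 0.102, y = 0.258
  2: x = 0.250, y = 0.511
  3: x = 0.549, y = 0.202
  4: x = 0.098, y = 0.030
Drum-2 feed = drum-1 vapor: z₂ = (0.2576, 0.5106, 0.2017, 0.0301).
Drum 2:
Iterate (Newton) starting at ψ₂ = 0.5:
  ψ₂ = 0.500: g = -0.0480, g' = -0.455 → ψ₂ = 0.394
  ψ₂ = 0.394: g = -0.0042, g' = -0.380 → ψ₂ = 0.383
Converged at ψ₂ = 0.383.
  1: x = 0.210, y = 0.334
  2: x = 0.460, y = 0.592
  3: x = 0.286, y = 0.066
  4: x = 0.044, y = 0.008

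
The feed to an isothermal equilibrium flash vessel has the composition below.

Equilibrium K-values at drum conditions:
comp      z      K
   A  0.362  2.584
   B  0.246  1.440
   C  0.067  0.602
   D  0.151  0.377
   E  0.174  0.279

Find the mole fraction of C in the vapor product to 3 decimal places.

Let ψ = V/F and solve Σ zᵢ(Kᵢ−1)/(1+ψ(Kᵢ−1)) = 0.
Check two-phase: ΣzᵢKᵢ = 1.435 > 1 and Σzᵢ/Kᵢ = 1.446 > 1, so g(0) = 0.435 > 0 and g(1) = -0.446 < 0.
Newton iteration, ψ⁰ = 0.61:
  ψ = 0.610: g = -0.0339, g' = -0.724 → ψ = 0.563
  ψ = 0.563: g = -0.0007, g' = -0.697 → ψ = 0.562
Converged at ψ = 0.562.
Compositions from xᵢ = zᵢ/(1+ψ(Kᵢ−1)), yᵢ = Kᵢxᵢ:
  A: x = 0.191, y = 0.495
  B: x = 0.197, y = 0.284
  C: x = 0.086, y = 0.052
  D: x = 0.232, y = 0.088
  E: x = 0.293, y = 0.082

y_C = 0.052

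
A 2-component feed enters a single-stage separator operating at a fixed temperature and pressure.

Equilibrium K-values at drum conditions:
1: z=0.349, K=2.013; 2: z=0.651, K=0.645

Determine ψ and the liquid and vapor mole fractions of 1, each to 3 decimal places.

ψ = 0.340, x_1 = 0.260, y_1 = 0.522

Rachford–Rice: g(ψ) = Σ zᵢ(Kᵢ−1)/(1+ψ(Kᵢ−1)) = 0.
Check two-phase: ΣzᵢKᵢ = 1.122 > 1 and Σzᵢ/Kᵢ = 1.183 > 1, so g(0) = 0.122 > 0 and g(1) = -0.183 < 0.
Binary case is linear: z₁(K₁−1)(1+ψ(K₂−1)) + z₂(K₂−1)(1+ψ(K₁−1)) = 0
⇒ ψ = [z₁(K₁−1)+z₂(K₂−1)] / [−(K₁−1)(K₂−1)] = 0.1224/0.3596 = 0.340
Compositions from xᵢ = zᵢ/(1+ψ(Kᵢ−1)), yᵢ = Kᵢxᵢ:
  1: x = 0.260, y = 0.522
  2: x = 0.740, y = 0.478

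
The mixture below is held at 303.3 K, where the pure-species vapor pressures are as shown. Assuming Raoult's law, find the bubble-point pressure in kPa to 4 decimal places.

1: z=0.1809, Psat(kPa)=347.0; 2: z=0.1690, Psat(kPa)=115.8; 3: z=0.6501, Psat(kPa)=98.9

At the bubble point ψ → 0, so ΣzᵢKᵢ = 1 with Kᵢ = Pᵢˢᵃᵗ/P ⇒ P = ΣzᵢPᵢˢᵃᵗ.
P = 0.1809·347.0 + 0.1690·115.8 + 0.6501·98.9 = 146.6374 kPa

Pbub = 146.6374 kPa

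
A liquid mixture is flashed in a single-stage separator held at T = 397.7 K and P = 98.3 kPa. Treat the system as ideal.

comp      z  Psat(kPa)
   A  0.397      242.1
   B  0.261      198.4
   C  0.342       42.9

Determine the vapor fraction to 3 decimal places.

ψ = 0.897

Raoult's law: Kᵢ = Pᵢˢᵃᵗ/P = Pᵢˢᵃᵗ/98.3.
  K_A = 242.1/98.3 = 2.46287, K_B = 198.4/98.3 = 2.01831, K_C = 42.9/98.3 = 0.43642
Iterate (Newton) starting at ψ = 0.5:
  ψ = 0.500: g = 0.2432, g' = -0.613 → ψ = 0.897
Converged at ψ = 0.897.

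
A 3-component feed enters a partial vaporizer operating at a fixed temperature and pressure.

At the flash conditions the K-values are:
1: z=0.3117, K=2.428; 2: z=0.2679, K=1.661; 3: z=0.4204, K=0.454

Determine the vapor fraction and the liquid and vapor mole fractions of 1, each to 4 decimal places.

Newton–Raphson from ψ = 0.5:
  ψ = 0.5000: g = 0.07705, g' = -0.5196 → ψ = 0.6483
  ψ = 0.6483: g = -0.00021, g' = -0.5290 → ψ = 0.6479
Converged at ψ = 0.6479.
Compositions from xᵢ = zᵢ/(1+ψ(Kᵢ−1)), yᵢ = Kᵢxᵢ:
  1: x = 0.1619, y = 0.3931
  2: x = 0.1876, y = 0.3116
  3: x = 0.6505, y = 0.2953

ψ = 0.6479, x_1 = 0.1619, y_1 = 0.3931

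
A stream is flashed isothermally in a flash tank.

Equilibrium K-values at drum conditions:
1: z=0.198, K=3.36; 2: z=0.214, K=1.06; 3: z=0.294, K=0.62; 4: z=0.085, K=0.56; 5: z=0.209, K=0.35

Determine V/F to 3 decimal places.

V/F = 0.218

Material balance + equilibrium reduce to Σ zᵢ(Kᵢ−1)/(1+V/F(Kᵢ−1)) = 0.
Check two-phase: ΣzᵢKᵢ = 1.195 > 1 and Σzᵢ/Kᵢ = 1.484 > 1, so g(0) = 0.195 > 0 and g(1) = -0.484 < 0.
Newton–Raphson from V/F = 0.5:
  V/F = 0.500: g = -0.1603, g' = -0.518 → V/F = 0.191
  V/F = 0.191: g = 0.0186, g' = -0.709 → V/F = 0.217
  V/F = 0.217: g = 0.0005, g' = -0.673 → V/F = 0.218
Converged at V/F = 0.218.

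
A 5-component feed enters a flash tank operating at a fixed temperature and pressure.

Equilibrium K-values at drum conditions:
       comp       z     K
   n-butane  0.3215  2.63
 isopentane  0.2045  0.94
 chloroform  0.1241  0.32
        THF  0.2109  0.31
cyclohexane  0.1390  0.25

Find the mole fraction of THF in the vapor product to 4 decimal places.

Rachford–Rice: g(V/F) = Σ zᵢ(Kᵢ−1)/(1+V/F(Kᵢ−1)) = 0.
Feasibility: ΣzᵢKᵢ = 1.1776, Σzᵢ/Kᵢ = 1.9639 — both > 1, two phases present.
Newton–Raphson from V/F = 0.64:
  V/F = 0.6400: g = -0.36677, g' = -0.9965 → V/F = 0.2719
  V/F = 0.2719: g = -0.06299, g' = -0.7728 → V/F = 0.1904
  V/F = 0.1904: g = 0.00142, g' = -0.8134 → V/F = 0.1922
Converged at V/F = 0.1922.
Compositions from xᵢ = zᵢ/(1+V/F(Kᵢ−1)), yᵢ = Kᵢxᵢ:
  n-butane: x = 0.2448, y = 0.6439
  isopentane: x = 0.2069, y = 0.1945
  chloroform: x = 0.1428, y = 0.0457
  THF: x = 0.2431, y = 0.0754
  cyclohexane: x = 0.1624, y = 0.0406

y_THF = 0.0754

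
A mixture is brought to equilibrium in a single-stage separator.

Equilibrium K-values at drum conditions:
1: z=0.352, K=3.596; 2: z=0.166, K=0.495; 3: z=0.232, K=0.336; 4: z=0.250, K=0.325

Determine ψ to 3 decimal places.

ψ = 0.310

Rachford–Rice: g(ψ) = Σ zᵢ(Kᵢ−1)/(1+ψ(Kᵢ−1)) = 0.
Feasibility: ΣzᵢKᵢ = 1.507, Σzᵢ/Kᵢ = 1.893 — both > 1, two phases present.
Newton iteration, ψ⁰ = 0.6:
  ψ = 0.600: g = -0.3027, g' = -1.054 → ψ = 0.313
  ψ = 0.313: g = -0.0037, g' = -1.128 → ψ = 0.310
Converged at ψ = 0.310.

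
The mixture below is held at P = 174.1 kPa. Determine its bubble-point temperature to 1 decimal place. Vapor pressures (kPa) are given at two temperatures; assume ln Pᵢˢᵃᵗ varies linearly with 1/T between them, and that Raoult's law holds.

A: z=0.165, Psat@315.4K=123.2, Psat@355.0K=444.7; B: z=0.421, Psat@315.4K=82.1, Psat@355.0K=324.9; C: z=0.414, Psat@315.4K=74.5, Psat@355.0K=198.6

Bubble-point temperature: ΣzᵢPᵢˢᵃᵗ(T) = P. Interpolate ln Pᵢˢᵃᵗ = aᵢ + bᵢ/T.
  T = 315.4 K: ΣzᵢPᵢˢᵃᵗ = 85.74 kPa
  T = 355.0 K: ΣzᵢPᵢˢᵃᵗ = 292.38 kPa
  T = 335.2 K: ΣzᵢPᵢˢᵃᵗ = 163.56 kPa
  T = 345.1 K: ΣzᵢPᵢˢᵃᵗ = 220.34 kPa
  T = 340.1 K: ΣzᵢPᵢˢᵃᵗ = 189.92 kPa
  T = 337.6 K: ΣzᵢPᵢˢᵃᵗ = 176.07 kPa
Interpolating between 335.2 K and 337.6 K gives T ≈ 337.2 K.

T = 337.2 K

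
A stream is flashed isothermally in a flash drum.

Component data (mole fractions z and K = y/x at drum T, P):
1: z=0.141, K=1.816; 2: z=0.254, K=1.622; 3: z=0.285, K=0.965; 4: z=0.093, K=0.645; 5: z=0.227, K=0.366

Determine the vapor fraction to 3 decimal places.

Let ψ = V/F and solve Σ zᵢ(Kᵢ−1)/(1+ψ(Kᵢ−1)) = 0.
Feasibility: ΣzᵢKᵢ = 1.086, Σzᵢ/Kᵢ = 1.294 — both > 1, two phases present.
Iterate (Newton) starting at ψ = 0.46:
  ψ = 0.460: g = -0.0463, g' = -0.308 → ψ = 0.310
  ψ = 0.310: g = -0.0020, g' = -0.285 → ψ = 0.303
Converged at ψ = 0.303.

ψ = 0.303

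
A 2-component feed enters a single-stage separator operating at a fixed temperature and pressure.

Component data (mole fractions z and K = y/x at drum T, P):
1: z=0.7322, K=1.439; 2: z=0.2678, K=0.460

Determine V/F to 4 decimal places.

Material balance + equilibrium reduce to Σ zᵢ(Kᵢ−1)/(1+V/F(Kᵢ−1)) = 0.
g(0) = ΣzᵢKᵢ − 1 = 0.1768 and g(1) = 1 − Σzᵢ/Kᵢ = -0.0910, so a root lies in (0, 1).
Binary case is linear: z₁(K₁−1)(1+V/F(K₂−1)) + z₂(K₂−1)(1+V/F(K₁−1)) = 0
⇒ V/F = [z₁(K₁−1)+z₂(K₂−1)] / [−(K₁−1)(K₂−1)] = 0.17682/0.23706 = 0.7459

V/F = 0.7459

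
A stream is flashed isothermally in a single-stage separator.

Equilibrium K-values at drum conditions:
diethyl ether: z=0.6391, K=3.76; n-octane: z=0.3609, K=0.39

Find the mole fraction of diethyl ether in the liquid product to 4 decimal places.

x_diethyl ether = 0.1810

Rachford–Rice: g(V/F) = Σ zᵢ(Kᵢ−1)/(1+V/F(Kᵢ−1)) = 0.
Check two-phase: ΣzᵢKᵢ = 2.5438 > 1 and Σzᵢ/Kᵢ = 1.0954 > 1, so g(0) = 1.5438 > 0 and g(1) = -0.0954 < 0.
Binary case is linear: z₁(K₁−1)(1+V/F(K₂−1)) + z₂(K₂−1)(1+V/F(K₁−1)) = 0
⇒ V/F = [z₁(K₁−1)+z₂(K₂−1)] / [−(K₁−1)(K₂−1)] = 1.54377/1.68360 = 0.9169
Compositions from xᵢ = zᵢ/(1+V/F(Kᵢ−1)), yᵢ = Kᵢxᵢ:
  diethyl ether: x = 0.1810, y = 0.6806
  n-octane: x = 0.8190, y = 0.3194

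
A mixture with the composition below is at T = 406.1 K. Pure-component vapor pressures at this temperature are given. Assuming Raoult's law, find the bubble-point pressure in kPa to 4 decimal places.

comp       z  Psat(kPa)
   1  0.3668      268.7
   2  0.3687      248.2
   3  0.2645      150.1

Pbub = 229.7720 kPa

At the bubble point ψ → 0, so ΣzᵢKᵢ = 1 with Kᵢ = Pᵢˢᵃᵗ/P ⇒ P = ΣzᵢPᵢˢᵃᵗ.
P = 0.3668·268.7 + 0.3687·248.2 + 0.2645·150.1 = 229.7720 kPa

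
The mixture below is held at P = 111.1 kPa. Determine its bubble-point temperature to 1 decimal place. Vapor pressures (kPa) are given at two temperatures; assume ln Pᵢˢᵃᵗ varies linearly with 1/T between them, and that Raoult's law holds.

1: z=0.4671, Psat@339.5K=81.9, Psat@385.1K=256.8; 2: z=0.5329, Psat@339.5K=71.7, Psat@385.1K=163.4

T = 355.4 K

Bubble-point temperature: ΣzᵢPᵢˢᵃᵗ(T) = P. Interpolate ln Pᵢˢᵃᵗ = aᵢ + bᵢ/T.
  T = 339.5 K: ΣzᵢPᵢˢᵃᵗ = 76.46 kPa
  T = 385.1 K: ΣzᵢPᵢˢᵃᵗ = 207.03 kPa
  T = 362.3 K: ΣzᵢPᵢˢᵃᵗ = 129.42 kPa
  T = 350.9 K: ΣzᵢPᵢˢᵃᵗ = 100.24 kPa
  T = 356.6 K: ΣzᵢPᵢˢᵃᵗ = 114.11 kPa
  T = 353.8 K: ΣzᵢPᵢˢᵃᵗ = 107.12 kPa
Interpolating between 353.8 K and 356.6 K gives T ≈ 355.4 K.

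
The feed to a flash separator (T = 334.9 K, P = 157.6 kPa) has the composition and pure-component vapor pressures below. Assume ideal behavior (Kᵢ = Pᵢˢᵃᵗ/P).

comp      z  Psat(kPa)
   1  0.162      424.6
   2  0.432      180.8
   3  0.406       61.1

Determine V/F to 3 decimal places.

Raoult's law: Kᵢ = Pᵢˢᵃᵗ/P = Pᵢˢᵃᵗ/157.6.
  K_1 = 424.6/157.6 = 2.69416, K_2 = 180.8/157.6 = 1.14721, K_3 = 61.1/157.6 = 0.38769
Rachford–Rice: g(V/F) = Σ zᵢ(Kᵢ−1)/(1+V/F(Kᵢ−1)) = 0.
Check two-phase: ΣzᵢKᵢ = 1.089 > 1 and Σzᵢ/Kᵢ = 1.484 > 1, so g(0) = 0.089 > 0 and g(1) = -0.484 < 0.
Newton iteration, V/F⁰ = 0.51:
  V/F = 0.510: g = -0.1551, g' = -0.464 → V/F = 0.176
  V/F = 0.176: g = -0.0050, g' = -0.476 → V/F = 0.165
Converged at V/F = 0.165.

V/F = 0.165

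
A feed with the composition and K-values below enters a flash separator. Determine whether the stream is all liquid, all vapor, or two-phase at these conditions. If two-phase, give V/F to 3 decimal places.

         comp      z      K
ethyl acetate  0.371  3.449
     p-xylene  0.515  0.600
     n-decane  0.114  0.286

ΣzᵢKᵢ = 1.621; Σzᵢ/Kᵢ = 1.365.
Both exceed 1, so a two-phase solution exists.
Rachford–Rice: g(ψ) = Σ zᵢ(Kᵢ−1)/(1+ψ(Kᵢ−1)) = 0.
Iterate (Newton) starting at ψ = 0.5:
  ψ = 0.500: g = 0.0244, g' = -0.719 → ψ = 0.534
Converged at ψ = 0.534.

two-phase, V/F = 0.534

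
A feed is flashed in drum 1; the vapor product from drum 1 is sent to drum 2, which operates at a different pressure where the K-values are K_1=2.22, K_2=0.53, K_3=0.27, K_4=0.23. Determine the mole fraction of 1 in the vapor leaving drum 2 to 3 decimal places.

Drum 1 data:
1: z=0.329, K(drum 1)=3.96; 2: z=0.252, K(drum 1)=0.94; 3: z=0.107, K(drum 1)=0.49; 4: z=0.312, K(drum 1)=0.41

Drum 1:
Let ψ₁ = V/F and solve Σ zᵢ(Kᵢ−1)/(1+ψ₁(Kᵢ−1)) = 0.
Feasibility: ΣzᵢKᵢ = 1.720, Σzᵢ/Kᵢ = 1.331 — both > 1, two phases present.
Newton–Raphson from ψ₁ = 0.5:
  ψ₁ = 0.500: g = 0.0427, g' = -0.738 → ψ₁ = 0.558
  ψ₁ = 0.558: g = 0.0010, g' = -0.707 → ψ₁ = 0.559
Converged at ψ₁ = 0.559.
Drum-1 compositions:
  1: x = 0.124, y = 0.491
  2: x = 0.261, y = 0.245
  3: x = 0.150, y = 0.073
  4: x = 0.466, y = 0.191
Drum-2 feed = drum-1 vapor: z₂ = (0.4906, 0.2451, 0.0734, 0.1909).
Drum 2:
Material balance + equilibrium reduce to Σ zᵢ(Kᵢ−1)/(1+ψ₂(Kᵢ−1)) = 0.
Check two-phase: ΣzᵢKᵢ = 1.283 > 1 and Σzᵢ/Kᵢ = 1.785 > 1, so g(0) = 0.283 > 0 and g(1) = -0.785 < 0.
Newton–Raphson from ψ₂ = 0.58:
  ψ₂ = 0.580: g = -0.1664, g' = -0.840 → ψ₂ = 0.382
  ψ₂ = 0.382: g = -0.0146, g' = -0.723 → ψ₂ = 0.362
Converged at ψ₂ = 0.362.
  1: x = 0.340, y = 0.756
  2: x = 0.295, y = 0.157
  3: x = 0.100, y = 0.027
  4: x = 0.265, y = 0.061

y_1 (drum 2) = 0.756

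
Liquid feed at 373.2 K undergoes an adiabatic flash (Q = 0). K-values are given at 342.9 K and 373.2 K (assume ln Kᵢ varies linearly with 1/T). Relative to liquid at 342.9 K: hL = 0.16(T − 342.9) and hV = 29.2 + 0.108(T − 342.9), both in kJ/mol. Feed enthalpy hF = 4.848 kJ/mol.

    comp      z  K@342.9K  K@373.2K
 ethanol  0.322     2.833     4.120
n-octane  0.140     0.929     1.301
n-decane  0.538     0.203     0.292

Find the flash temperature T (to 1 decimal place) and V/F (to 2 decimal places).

T = 346.0 K, V/F = 0.15

Adiabatic flash: solve Rachford–Rice at each trial T, then check hF = ψ·hV(T) + (1−ψ)·hL(T).
  T = 342.9 K: K = (2.833, 0.929, 0.203), RR gives ψ = 0.120, H_out = 3.495 kJ/mol
  T = 373.2 K: K = (4.120, 1.301, 0.292), RR gives ψ = 0.360, H_out = 14.793 kJ/mol
  T = 358.0 K: K = (3.441, 1.107, 0.245), RR gives ψ = 0.252, H_out = 9.571 kJ/mol
  T = 350.4 K: K = (3.127, 1.015, 0.223), RR gives ψ = 0.190, H_out = 6.669 kJ/mol
  T = 346.6 K: K = (2.976, 0.971, 0.213), RR gives ψ = 0.156, H_out = 5.107 kJ/mol
  T = 344.8 K: K = (2.906, 0.950, 0.208), RR gives ψ = 0.139, H_out = 4.335 kJ/mol
Linear interpolation between T = 344.8 (H_out = 4.335) and T = 346.6 (H_out = 5.107) on hF = 4.848 gives T ≈ 346.0 K, at which ψ = 0.15.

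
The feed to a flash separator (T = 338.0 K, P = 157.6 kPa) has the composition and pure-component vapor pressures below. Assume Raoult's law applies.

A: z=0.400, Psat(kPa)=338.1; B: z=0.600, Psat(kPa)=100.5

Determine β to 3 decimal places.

Raoult's law: Kᵢ = Pᵢˢᵃᵗ/P = Pᵢˢᵃᵗ/157.6.
  K_A = 338.1/157.6 = 2.14530, K_B = 100.5/157.6 = 0.63769
Material balance + equilibrium reduce to Σ zᵢ(Kᵢ−1)/(1+β(Kᵢ−1)) = 0.
Feasibility: ΣzᵢKᵢ = 1.241, Σzᵢ/Kᵢ = 1.127 — both > 1, two phases present.
Binary case is linear: z₁(K₁−1)(1+β(K₂−1)) + z₂(K₂−1)(1+β(K₁−1)) = 0
⇒ β = [z₁(K₁−1)+z₂(K₂−1)] / [−(K₁−1)(K₂−1)] = 0.2407/0.4150 = 0.580

β = 0.580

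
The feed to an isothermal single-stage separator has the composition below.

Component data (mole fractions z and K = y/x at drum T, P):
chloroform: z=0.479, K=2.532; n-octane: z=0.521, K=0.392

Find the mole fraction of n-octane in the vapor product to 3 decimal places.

Let ψ = V/F and solve Σ zᵢ(Kᵢ−1)/(1+ψ(Kᵢ−1)) = 0.
Check two-phase: ΣzᵢKᵢ = 1.417 > 1 and Σzᵢ/Kᵢ = 1.518 > 1, so g(0) = 0.417 > 0 and g(1) = -0.518 < 0.
Newton iteration, ψ⁰ = 0.5:
  ψ = 0.500: g = -0.0396, g' = -0.758 → ψ = 0.448
Converged at ψ = 0.448.
Compositions from xᵢ = zᵢ/(1+ψ(Kᵢ−1)), yᵢ = Kᵢxᵢ:
  chloroform: x = 0.284, y = 0.719
  n-octane: x = 0.716, y = 0.281

y_n-octane = 0.281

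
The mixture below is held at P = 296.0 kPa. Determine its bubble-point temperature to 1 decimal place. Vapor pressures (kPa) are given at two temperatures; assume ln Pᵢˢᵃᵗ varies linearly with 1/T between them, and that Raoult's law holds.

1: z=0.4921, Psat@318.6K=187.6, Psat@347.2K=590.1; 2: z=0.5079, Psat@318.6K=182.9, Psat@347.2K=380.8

T = 332.1 K

Bubble-point temperature: ΣzᵢPᵢˢᵃᵗ(T) = P. Interpolate ln Pᵢˢᵃᵗ = aᵢ + bᵢ/T.
  T = 318.6 K: ΣzᵢPᵢˢᵃᵗ = 185.21 kPa
  T = 347.2 K: ΣzᵢPᵢˢᵃᵗ = 483.80 kPa
  T = 332.9 K: ΣzᵢPᵢˢᵃᵗ = 303.98 kPa
  T = 325.8 K: ΣzᵢPᵢˢᵃᵗ = 238.64 kPa
  T = 329.4 K: ΣzᵢPᵢˢᵃᵗ = 270.06 kPa
  T = 331.1 K: ΣzᵢPᵢˢᵃᵗ = 286.10 kPa
Interpolating between 331.1 K and 332.9 K gives T ≈ 332.1 K.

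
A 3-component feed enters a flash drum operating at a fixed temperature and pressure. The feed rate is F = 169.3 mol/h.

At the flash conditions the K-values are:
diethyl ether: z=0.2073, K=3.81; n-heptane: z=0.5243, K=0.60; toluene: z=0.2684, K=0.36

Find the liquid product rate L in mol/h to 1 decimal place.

Rachford–Rice: g(V/F) = Σ zᵢ(Kᵢ−1)/(1+V/F(Kᵢ−1)) = 0.
Feasibility: ΣzᵢKᵢ = 1.2010, Σzᵢ/Kᵢ = 1.6738 — both > 1, two phases present.
Iterate (Newton) starting at V/F = 0.5:
  V/F = 0.5000: g = -0.27255, g' = -0.6518 → V/F = 0.0819
  V/F = 0.0819: g = 0.07548, g' = -1.2940 → V/F = 0.1402
  V/F = 0.1402: g = 0.00700, g' = -1.0692 → V/F = 0.1467
  V/F = 0.1467: g = 0.00007, g' = -1.0492 → V/F = 0.1468
Converged at V/F = 0.1468.
Then V = V/F·F = 0.1468·169.3 = 24.9 mol/h and L = F − V = 144.4 mol/h.

L = 144.4 mol/h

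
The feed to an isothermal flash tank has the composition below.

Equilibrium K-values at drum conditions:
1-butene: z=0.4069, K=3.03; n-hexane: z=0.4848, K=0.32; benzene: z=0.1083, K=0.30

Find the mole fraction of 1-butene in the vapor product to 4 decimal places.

Newton–Raphson from β = 0.5:
  β = 0.5000: g = -0.20619, g' = -1.0532 → β = 0.3042
  β = 0.3042: g = -0.00133, g' = -1.0829 → β = 0.3030
Converged at β = 0.3030.
Compositions from xᵢ = zᵢ/(1+β(Kᵢ−1)), yᵢ = Kᵢxᵢ:
  1-butene: x = 0.2519, y = 0.7634
  n-hexane: x = 0.6106, y = 0.1954
  benzene: x = 0.1375, y = 0.0412

y_1-butene = 0.7634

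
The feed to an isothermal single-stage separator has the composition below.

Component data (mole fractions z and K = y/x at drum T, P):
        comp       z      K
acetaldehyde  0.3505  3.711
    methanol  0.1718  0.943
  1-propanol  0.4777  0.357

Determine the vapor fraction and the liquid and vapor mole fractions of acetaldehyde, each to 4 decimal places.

Let ψ = V/F and solve Σ zᵢ(Kᵢ−1)/(1+ψ(Kᵢ−1)) = 0.
g(0) = ΣzᵢKᵢ − 1 = 0.6333 and g(1) = 1 − Σzᵢ/Kᵢ = -0.6147, so a root lies in (0, 1).
Newton–Raphson from ψ = 0.5:
  ψ = 0.5000: g = -0.05939, g' = -0.8939 → ψ = 0.4336
  ψ = 0.4336: g = 0.00087, g' = -0.9246 → ψ = 0.4345
Converged at ψ = 0.4345.
Compositions from xᵢ = zᵢ/(1+ψ(Kᵢ−1)), yᵢ = Kᵢxᵢ:
  acetaldehyde: x = 0.1609, y = 0.5972
  methanol: x = 0.1762, y = 0.1661
  1-propanol: x = 0.6629, y = 0.2367

ψ = 0.4345, x_acetaldehyde = 0.1609, y_acetaldehyde = 0.5972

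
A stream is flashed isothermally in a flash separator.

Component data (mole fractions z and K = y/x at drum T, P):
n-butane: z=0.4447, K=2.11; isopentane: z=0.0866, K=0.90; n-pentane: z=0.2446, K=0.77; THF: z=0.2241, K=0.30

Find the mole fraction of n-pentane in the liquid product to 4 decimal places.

Newton iteration, ψ⁰ = 0.6:
  ψ = 0.6000: g = -0.04865, g' = -0.5422 → ψ = 0.5103
  ψ = 0.5103: g = -0.00177, g' = -0.5066 → ψ = 0.5068
Converged at ψ = 0.5068.
Compositions from xᵢ = zᵢ/(1+ψ(Kᵢ−1)), yᵢ = Kᵢxᵢ:
  n-butane: x = 0.2846, y = 0.6005
  isopentane: x = 0.0912, y = 0.0821
  n-pentane: x = 0.2769, y = 0.2132
  THF: x = 0.3473, y = 0.1042

x_n-pentane = 0.2769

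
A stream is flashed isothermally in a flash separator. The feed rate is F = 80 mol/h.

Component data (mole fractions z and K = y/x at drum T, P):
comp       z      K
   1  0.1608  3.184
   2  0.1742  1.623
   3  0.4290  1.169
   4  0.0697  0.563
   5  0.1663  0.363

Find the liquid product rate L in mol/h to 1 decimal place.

Material balance + equilibrium reduce to Σ zᵢ(Kᵢ−1)/(1+ψ(Kᵢ−1)) = 0.
Feasibility: ΣzᵢKᵢ = 1.3958, Σzᵢ/Kᵢ = 1.1067 — both > 1, two phases present.
Newton–Raphson from ψ = 0.5:
  ψ = 0.5000: g = 0.12306, g' = -0.3921 → ψ = 0.8139
  ψ = 0.8139: g = -0.00506, g' = -0.4617 → ψ = 0.8029
  ψ = 0.8029: g = -0.00004, g' = -0.4550 → ψ = 0.8028
Converged at ψ = 0.8028.
Then V = ψ·F = 0.8028·80 = 64.2 mol/h and L = F − V = 15.8 mol/h.

L = 15.8 mol/h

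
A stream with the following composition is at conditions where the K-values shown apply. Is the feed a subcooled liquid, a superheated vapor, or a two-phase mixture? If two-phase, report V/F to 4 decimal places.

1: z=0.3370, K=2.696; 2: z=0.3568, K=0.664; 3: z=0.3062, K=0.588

two-phase, V/F = 0.5150

ΣzᵢKᵢ = 1.3255; Σzᵢ/Kᵢ = 1.1831.
Both exceed 1, so a two-phase solution exists.
Let ψ = V/F and solve Σ zᵢ(Kᵢ−1)/(1+ψ(Kᵢ−1)) = 0.
Iterate (Newton) starting at ψ = 0.5:
  ψ = 0.5000: g = 0.00630, g' = -0.4245 → ψ = 0.5149
  ψ = 0.5149: g = 0.00004, g' = -0.4189 → ψ = 0.5150
Converged at ψ = 0.5150.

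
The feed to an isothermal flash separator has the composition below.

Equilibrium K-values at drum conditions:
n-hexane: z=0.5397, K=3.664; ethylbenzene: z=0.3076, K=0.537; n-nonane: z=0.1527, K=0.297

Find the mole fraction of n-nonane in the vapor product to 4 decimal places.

y_n-nonane = 0.1015

Newton iteration, V/F⁰ = 0.61:
  V/F = 0.6100: g = 0.16129, g' = -0.9152 → V/F = 0.7862
  V/F = 0.7862: g = 0.00067, g' = -0.9402 → V/F = 0.7869
Converged at V/F = 0.7869.
Compositions from xᵢ = zᵢ/(1+V/F(Kᵢ−1)), yᵢ = Kᵢxᵢ:
  n-hexane: x = 0.1743, y = 0.6386
  ethylbenzene: x = 0.4839, y = 0.2599
  n-nonane: x = 0.3418, y = 0.1015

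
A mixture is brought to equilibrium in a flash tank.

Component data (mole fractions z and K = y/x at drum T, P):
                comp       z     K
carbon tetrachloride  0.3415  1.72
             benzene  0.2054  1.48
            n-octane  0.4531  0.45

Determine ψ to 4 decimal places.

ψ = 0.2714

Material balance + equilibrium reduce to Σ zᵢ(Kᵢ−1)/(1+ψ(Kᵢ−1)) = 0.
Check two-phase: ΣzᵢKᵢ = 1.0953 > 1 and Σzᵢ/Kᵢ = 1.3442 > 1, so g(0) = 0.0953 > 0 and g(1) = -0.3442 < 0.
Newton iteration, ψ⁰ = 0.36:
  ψ = 0.3600: g = -0.03140, g' = -0.3592 → ψ = 0.2726
  ψ = 0.2726: g = -0.00043, g' = -0.3504 → ψ = 0.2714
Converged at ψ = 0.2714.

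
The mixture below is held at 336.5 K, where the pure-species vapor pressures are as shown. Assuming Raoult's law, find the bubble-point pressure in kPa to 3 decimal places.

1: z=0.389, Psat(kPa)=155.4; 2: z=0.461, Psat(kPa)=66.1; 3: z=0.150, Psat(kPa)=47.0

At the bubble point ψ → 0, so ΣzᵢKᵢ = 1 with Kᵢ = Pᵢˢᵃᵗ/P ⇒ P = ΣzᵢPᵢˢᵃᵗ.
P = 0.389·155.4 + 0.461·66.1 + 0.150·47.0 = 97.973 kPa

Pbub = 97.973 kPa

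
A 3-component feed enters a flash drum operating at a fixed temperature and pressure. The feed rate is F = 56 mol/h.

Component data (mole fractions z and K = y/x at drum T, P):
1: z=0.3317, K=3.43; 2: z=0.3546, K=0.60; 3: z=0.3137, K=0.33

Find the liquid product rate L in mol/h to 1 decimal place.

Rachford–Rice: g(β) = Σ zᵢ(Kᵢ−1)/(1+β(Kᵢ−1)) = 0.
Check two-phase: ΣzᵢKᵢ = 1.4540 > 1 and Σzᵢ/Kᵢ = 1.6383 > 1, so g(0) = 0.4540 > 0 and g(1) = -0.6383 < 0.
Newton–Raphson from β = 0.5:
  β = 0.5000: g = -0.12946, g' = -0.8063 → β = 0.3394
  β = 0.3394: g = 0.00553, g' = -0.9001 → β = 0.3456
Converged at β = 0.3456.
Then V = β·F = 0.3456·56 = 19.4 mol/h and L = F − V = 36.6 mol/h.

L = 36.6 mol/h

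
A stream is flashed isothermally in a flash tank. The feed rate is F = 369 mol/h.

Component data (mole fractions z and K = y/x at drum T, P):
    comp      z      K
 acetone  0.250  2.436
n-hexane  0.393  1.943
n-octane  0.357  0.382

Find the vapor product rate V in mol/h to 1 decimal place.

Material balance + equilibrium reduce to Σ zᵢ(Kᵢ−1)/(1+ψ(Kᵢ−1)) = 0.
Check two-phase: ΣzᵢKᵢ = 1.509 > 1 and Σzᵢ/Kᵢ = 1.239 > 1, so g(0) = 0.509 > 0 and g(1) = -0.239 < 0.
Iterate (Newton) starting at ψ = 0.4:
  ψ = 0.400: g = 0.2040, g' = -0.633 → ψ = 0.722
  ψ = 0.722: g = -0.0019, g' = -0.693 → ψ = 0.720
Converged at ψ = 0.720.
Then V = ψ·F = 0.7196·369 = 265.5 mol/h and L = F − V = 103.5 mol/h.

V = 265.5 mol/h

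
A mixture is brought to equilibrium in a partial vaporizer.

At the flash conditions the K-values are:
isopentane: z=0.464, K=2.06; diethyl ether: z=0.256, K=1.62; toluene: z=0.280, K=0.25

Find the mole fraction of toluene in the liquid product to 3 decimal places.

Iterate (Newton) starting at β = 0.5:
  β = 0.500: g = 0.1066, g' = -0.683 → β = 0.656
  β = 0.656: g = -0.0105, g' = -0.842 → β = 0.644
  β = 0.644: g = -0.0001, g' = -0.823 → β = 0.643
Converged at β = 0.643.
Compositions from xᵢ = zᵢ/(1+β(Kᵢ−1)), yᵢ = Kᵢxᵢ:
  isopentane: x = 0.276, y = 0.568
  diethyl ether: x = 0.183, y = 0.296
  toluene: x = 0.541, y = 0.135

x_toluene = 0.541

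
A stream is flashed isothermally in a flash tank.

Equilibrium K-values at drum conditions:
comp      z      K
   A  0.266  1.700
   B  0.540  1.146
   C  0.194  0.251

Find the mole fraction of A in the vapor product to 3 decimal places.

Iterate (Newton) starting at ψ = 0.4:
  ψ = 0.400: g = 0.0125, g' = -0.312 → ψ = 0.440
  ψ = 0.440: g = -0.0003, g' = -0.329 → ψ = 0.439
Converged at ψ = 0.439.
Compositions from xᵢ = zᵢ/(1+ψ(Kᵢ−1)), yᵢ = Kᵢxᵢ:
  A: x = 0.203, y = 0.346
  B: x = 0.507, y = 0.582
  C: x = 0.289, y = 0.073

y_A = 0.346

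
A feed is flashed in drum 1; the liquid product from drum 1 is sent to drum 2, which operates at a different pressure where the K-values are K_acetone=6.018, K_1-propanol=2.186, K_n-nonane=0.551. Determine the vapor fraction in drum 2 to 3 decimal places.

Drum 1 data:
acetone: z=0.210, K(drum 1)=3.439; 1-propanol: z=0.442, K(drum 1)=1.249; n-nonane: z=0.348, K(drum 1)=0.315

V/F (drum 2) = 0.781

Drum 1:
Material balance + equilibrium reduce to Σ zᵢ(Kᵢ−1)/(1+ψ₁(Kᵢ−1)) = 0.
Check two-phase: ΣzᵢKᵢ = 1.384 > 1 and Σzᵢ/Kᵢ = 1.520 > 1, so g(0) = 0.384 > 0 and g(1) = -0.520 < 0.
Newton–Raphson from ψ₁ = 0.7:
  ψ₁ = 0.700: g = -0.1751, g' = -0.793 → ψ₁ = 0.479
  ψ₁ = 0.479: g = -0.0204, g' = -0.649 → ψ₁ = 0.448
Converged at ψ₁ = 0.448.
Drum-1 compositions:
  acetone: x = 0.100, y = 0.345
  1-propanol: x = 0.398, y = 0.497
  n-nonane: x = 0.502, y = 0.158
Drum-2 feed = drum-1 liquid: z₂ = (0.1004, 0.3977, 0.5020).
Drum 2:
Let ψ₂ = V/F and solve Σ zᵢ(Kᵢ−1)/(1+ψ₂(Kᵢ−1)) = 0.
g(0) = ΣzᵢKᵢ − 1 = 0.750 and g(1) = 1 − Σzᵢ/Kᵢ = -0.110, so a root lies in (0, 1).
Iterate (Newton) starting at ψ₂ = 0.31:
  ψ₂ = 0.310: g = 0.2801, g' = -0.823 → ψ₂ = 0.651
  ψ₂ = 0.651: g = 0.0660, g' = -0.519 → ψ₂ = 0.778
  ψ₂ = 0.778: g = 0.0018, g' = -0.495 → ψ₂ = 0.781
Converged at ψ₂ = 0.781.
  acetone: x = 0.020, y = 0.123
  1-propanol: x = 0.206, y = 0.451
  n-nonane: x = 0.773, y = 0.426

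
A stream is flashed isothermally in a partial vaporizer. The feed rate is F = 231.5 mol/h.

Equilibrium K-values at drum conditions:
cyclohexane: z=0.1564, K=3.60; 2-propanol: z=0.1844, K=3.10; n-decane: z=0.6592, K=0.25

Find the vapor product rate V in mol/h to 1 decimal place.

V = 39.5 mol/h

Rachford–Rice: g(β) = Σ zᵢ(Kᵢ−1)/(1+β(Kᵢ−1)) = 0.
g(0) = ΣzᵢKᵢ − 1 = 0.2995 and g(1) = 1 − Σzᵢ/Kᵢ = -1.7397, so a root lies in (0, 1).
Newton–Raphson from β = 0.5:
  β = 0.5000: g = -0.42534, g' = -1.3426 → β = 0.1832
  β = 0.1832: g = -0.01805, g' = -1.4075 → β = 0.1704
  β = 0.1704: g = 0.00018, g' = -1.4363 → β = 0.1705
Converged at β = 0.1705.
Then V = β·F = 0.1705·231.5 = 39.5 mol/h and L = F − V = 192.0 mol/h.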